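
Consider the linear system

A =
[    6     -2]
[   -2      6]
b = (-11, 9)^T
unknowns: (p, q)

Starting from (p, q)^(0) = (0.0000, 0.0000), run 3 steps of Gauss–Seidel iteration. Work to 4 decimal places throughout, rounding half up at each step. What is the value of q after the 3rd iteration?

0.9986

Iteration 1:
  p = (-11 - (-2)·0.0000) / (6) = -1.8333
  q = (9 - (-2)·-1.8333) / (6) = 0.8889
Iteration 2:
  p = (-11 - (-2)·0.8889) / (6) = -1.5370
  q = (9 - (-2)·-1.5370) / (6) = 0.9877
Iteration 3:
  p = (-11 - (-2)·0.9877) / (6) = -1.5041
  q = (9 - (-2)·-1.5041) / (6) = 0.9986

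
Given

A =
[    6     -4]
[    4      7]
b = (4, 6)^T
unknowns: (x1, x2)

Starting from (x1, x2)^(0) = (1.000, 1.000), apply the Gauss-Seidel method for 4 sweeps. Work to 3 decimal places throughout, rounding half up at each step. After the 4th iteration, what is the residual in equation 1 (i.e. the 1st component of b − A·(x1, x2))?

Iteration 1:
  x1 = (4 - (-4)·1.000) / (6) = 1.333
  x2 = (6 - (4)·1.333) / (7) = 0.095
Iteration 2:
  x1 = (4 - (-4)·0.095) / (6) = 0.730
  x2 = (6 - (4)·0.730) / (7) = 0.440
Iteration 3:
  x1 = (4 - (-4)·0.440) / (6) = 0.960
  x2 = (6 - (4)·0.960) / (7) = 0.309
Iteration 4:
  x1 = (4 - (-4)·0.309) / (6) = 0.873
  x2 = (6 - (4)·0.873) / (7) = 0.358
Residual b − A·x = (0.194, 0.002)

0.194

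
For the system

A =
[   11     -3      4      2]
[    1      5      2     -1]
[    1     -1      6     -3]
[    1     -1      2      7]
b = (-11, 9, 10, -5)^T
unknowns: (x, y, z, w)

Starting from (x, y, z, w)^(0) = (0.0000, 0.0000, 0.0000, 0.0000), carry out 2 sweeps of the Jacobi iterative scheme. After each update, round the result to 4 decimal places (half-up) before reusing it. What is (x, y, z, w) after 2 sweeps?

Iteration 1:
  x = (-11 - (-3)·0.0000 - (4)·0.0000 - (2)·0.0000) / (11) = -1.0000
  y = (9 - (1)·0.0000 - (2)·0.0000 - (-1)·0.0000) / (5) = 1.8000
  z = (10 - (1)·0.0000 - (-1)·0.0000 - (-3)·0.0000) / (6) = 1.6667
  w = (-5 - (1)·0.0000 - (-1)·0.0000 - (2)·0.0000) / (7) = -0.7143
Iteration 2:
  x = (-11 - (-3)·1.8000 - (4)·1.6667 - (2)·-0.7143) / (11) = -0.9853
  y = (9 - (1)·-1.0000 - (2)·1.6667 - (-1)·-0.7143) / (5) = 1.1905
  z = (10 - (1)·-1.0000 - (-1)·1.8000 - (-3)·-0.7143) / (6) = 1.7762
  w = (-5 - (1)·-1.0000 - (-1)·1.8000 - (2)·1.6667) / (7) = -0.7905

(-0.9853, 1.1905, 1.7762, -0.7905)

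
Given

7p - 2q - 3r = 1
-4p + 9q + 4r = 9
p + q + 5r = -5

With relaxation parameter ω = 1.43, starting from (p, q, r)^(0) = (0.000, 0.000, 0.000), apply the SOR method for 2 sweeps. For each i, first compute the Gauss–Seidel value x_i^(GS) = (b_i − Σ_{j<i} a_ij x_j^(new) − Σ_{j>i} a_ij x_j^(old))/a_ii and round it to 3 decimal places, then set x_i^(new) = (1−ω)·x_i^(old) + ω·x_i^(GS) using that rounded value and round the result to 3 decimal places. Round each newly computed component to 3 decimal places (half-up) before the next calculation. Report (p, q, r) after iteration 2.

Iteration 1:
  p: GS value = (1 - (-2)·0.000 - (-3)·0.000) / (7) = 0.143;  p ← (1−ω)·0.000 + ω·0.143 = 0.204
  q: GS value = (9 - (-4)·0.204 - (4)·0.000) / (9) = 1.091;  q ← (1−ω)·0.000 + ω·1.091 = 1.560
  r: GS value = (-5 - (1)·0.204 - (1)·1.560) / (5) = -1.353;  r ← (1−ω)·0.000 + ω·-1.353 = -1.935
Iteration 2:
  p: GS value = (1 - (-2)·1.560 - (-3)·-1.935) / (7) = -0.241;  p ← (1−ω)·0.204 + ω·-0.241 = -0.432
  q: GS value = (9 - (-4)·-0.432 - (4)·-1.935) / (9) = 1.668;  q ← (1−ω)·1.560 + ω·1.668 = 1.714
  r: GS value = (-5 - (1)·-0.432 - (1)·1.714) / (5) = -1.256;  r ← (1−ω)·-1.935 + ω·-1.256 = -0.964

(-0.432, 1.714, -0.964)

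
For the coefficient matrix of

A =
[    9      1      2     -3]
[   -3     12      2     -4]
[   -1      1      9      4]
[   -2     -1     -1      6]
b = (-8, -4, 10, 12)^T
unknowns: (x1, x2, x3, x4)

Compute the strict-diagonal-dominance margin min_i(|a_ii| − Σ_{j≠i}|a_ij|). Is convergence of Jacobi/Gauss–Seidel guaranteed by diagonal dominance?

row 1: |9| − (1+2+3) = 3
row 2: |12| − (3+2+4) = 3
row 3: |9| − (1+1+4) = 3
row 4: |6| − (2+1+1) = 2
minimum over rows = 2 → strictly diagonally dominant (convergence guaranteed)

2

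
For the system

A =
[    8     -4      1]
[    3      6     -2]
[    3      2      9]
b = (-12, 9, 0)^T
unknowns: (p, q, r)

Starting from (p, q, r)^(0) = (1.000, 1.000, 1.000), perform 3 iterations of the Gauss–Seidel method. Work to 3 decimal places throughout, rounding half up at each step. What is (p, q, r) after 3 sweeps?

Iteration 1:
  p = (-12 - (-4)·1.000 - (1)·1.000) / (8) = -1.125
  q = (9 - (3)·-1.125 - (-2)·1.000) / (6) = 2.396
  r = (0 - (3)·-1.125 - (2)·2.396) / (9) = -0.157
Iteration 2:
  p = (-12 - (-4)·2.396 - (1)·-0.157) / (8) = -0.282
  q = (9 - (3)·-0.282 - (-2)·-0.157) / (6) = 1.589
  r = (0 - (3)·-0.282 - (2)·1.589) / (9) = -0.259
Iteration 3:
  p = (-12 - (-4)·1.589 - (1)·-0.259) / (8) = -0.673
  q = (9 - (3)·-0.673 - (-2)·-0.259) / (6) = 1.750
  r = (0 - (3)·-0.673 - (2)·1.750) / (9) = -0.165

(-0.673, 1.750, -0.165)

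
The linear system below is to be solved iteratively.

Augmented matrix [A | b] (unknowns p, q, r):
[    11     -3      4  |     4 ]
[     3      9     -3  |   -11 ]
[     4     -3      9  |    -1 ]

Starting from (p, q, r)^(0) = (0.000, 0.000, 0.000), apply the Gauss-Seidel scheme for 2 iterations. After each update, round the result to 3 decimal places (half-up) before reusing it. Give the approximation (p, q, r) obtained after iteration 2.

Iteration 1:
  p = (4 - (-3)·0.000 - (4)·0.000) / (11) = 0.364
  q = (-11 - (3)·0.364 - (-3)·0.000) / (9) = -1.344
  r = (-1 - (4)·0.364 - (-3)·-1.344) / (9) = -0.721
Iteration 2:
  p = (4 - (-3)·-1.344 - (4)·-0.721) / (11) = 0.259
  q = (-11 - (3)·0.259 - (-3)·-0.721) / (9) = -1.549
  r = (-1 - (4)·0.259 - (-3)·-1.549) / (9) = -0.743

(0.259, -1.549, -0.743)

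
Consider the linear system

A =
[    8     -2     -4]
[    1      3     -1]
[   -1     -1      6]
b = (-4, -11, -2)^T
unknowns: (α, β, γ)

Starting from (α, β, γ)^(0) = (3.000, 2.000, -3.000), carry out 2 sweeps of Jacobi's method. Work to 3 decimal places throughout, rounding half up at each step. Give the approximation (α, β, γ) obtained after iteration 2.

(-1.667, -3.000, -1.528)

Iteration 1:
  α = (-4 - (-2)·2.000 - (-4)·-3.000) / (8) = -1.500
  β = (-11 - (1)·3.000 - (-1)·-3.000) / (3) = -5.667
  γ = (-2 - (-1)·3.000 - (-1)·2.000) / (6) = 0.500
Iteration 2:
  α = (-4 - (-2)·-5.667 - (-4)·0.500) / (8) = -1.667
  β = (-11 - (1)·-1.500 - (-1)·0.500) / (3) = -3.000
  γ = (-2 - (-1)·-1.500 - (-1)·-5.667) / (6) = -1.528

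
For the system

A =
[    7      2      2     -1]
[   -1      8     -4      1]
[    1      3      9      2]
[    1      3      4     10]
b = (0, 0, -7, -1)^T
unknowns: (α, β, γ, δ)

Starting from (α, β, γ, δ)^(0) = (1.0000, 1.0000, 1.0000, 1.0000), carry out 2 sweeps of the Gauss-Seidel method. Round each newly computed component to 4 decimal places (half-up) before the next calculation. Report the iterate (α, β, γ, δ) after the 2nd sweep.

Iteration 1:
  α = (0 - (2)·1.0000 - (2)·1.0000 - (-1)·1.0000) / (7) = -0.4286
  β = (0 - (-1)·-0.4286 - (-4)·1.0000 - (1)·1.0000) / (8) = 0.3214
  γ = (-7 - (1)·-0.4286 - (3)·0.3214 - (2)·1.0000) / (9) = -1.0595
  δ = (-1 - (1)·-0.4286 - (3)·0.3214 - (4)·-1.0595) / (10) = 0.2702
Iteration 2:
  α = (0 - (2)·0.3214 - (2)·-1.0595 - (-1)·0.2702) / (7) = 0.2495
  β = (0 - (-1)·0.2495 - (-4)·-1.0595 - (1)·0.2702) / (8) = -0.5323
  γ = (-7 - (1)·0.2495 - (3)·-0.5323 - (2)·0.2702) / (9) = -0.6881
  δ = (-1 - (1)·0.2495 - (3)·-0.5323 - (4)·-0.6881) / (10) = 0.3100

(0.2495, -0.5323, -0.6881, 0.3100)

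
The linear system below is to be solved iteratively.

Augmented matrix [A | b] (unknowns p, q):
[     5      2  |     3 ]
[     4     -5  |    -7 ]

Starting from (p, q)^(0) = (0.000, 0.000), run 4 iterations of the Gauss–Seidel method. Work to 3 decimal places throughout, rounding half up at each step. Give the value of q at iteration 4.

1.410

Iteration 1:
  p = (3 - (2)·0.000) / (5) = 0.600
  q = (-7 - (4)·0.600) / (-5) = 1.880
Iteration 2:
  p = (3 - (2)·1.880) / (5) = -0.152
  q = (-7 - (4)·-0.152) / (-5) = 1.278
Iteration 3:
  p = (3 - (2)·1.278) / (5) = 0.089
  q = (-7 - (4)·0.089) / (-5) = 1.471
Iteration 4:
  p = (3 - (2)·1.471) / (5) = 0.012
  q = (-7 - (4)·0.012) / (-5) = 1.410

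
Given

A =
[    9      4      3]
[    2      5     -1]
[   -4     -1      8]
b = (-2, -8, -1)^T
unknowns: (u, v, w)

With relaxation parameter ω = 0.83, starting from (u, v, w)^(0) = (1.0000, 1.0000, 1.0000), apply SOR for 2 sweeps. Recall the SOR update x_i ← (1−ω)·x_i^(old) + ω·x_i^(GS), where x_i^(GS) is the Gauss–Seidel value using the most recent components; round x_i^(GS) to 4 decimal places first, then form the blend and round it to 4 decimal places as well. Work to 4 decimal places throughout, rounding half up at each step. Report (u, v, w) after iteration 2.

Iteration 1:
  u: GS value = (-2 - (4)·1.0000 - (3)·1.0000) / (9) = -1.0000;  u ← (1−ω)·1.0000 + ω·-1.0000 = -0.6600
  v: GS value = (-8 - (2)·-0.6600 - (-1)·1.0000) / (5) = -1.1360;  v ← (1−ω)·1.0000 + ω·-1.1360 = -0.7729
  w: GS value = (-1 - (-4)·-0.6600 - (-1)·-0.7729) / (8) = -0.5516;  w ← (1−ω)·1.0000 + ω·-0.5516 = -0.2878
Iteration 2:
  u: GS value = (-2 - (4)·-0.7729 - (3)·-0.2878) / (9) = 0.2172;  u ← (1−ω)·-0.6600 + ω·0.2172 = 0.0681
  v: GS value = (-8 - (2)·0.0681 - (-1)·-0.2878) / (5) = -1.6848;  v ← (1−ω)·-0.7729 + ω·-1.6848 = -1.5298
  w: GS value = (-1 - (-4)·0.0681 - (-1)·-1.5298) / (8) = -0.2822;  w ← (1−ω)·-0.2878 + ω·-0.2822 = -0.2832

(0.0681, -1.5298, -0.2832)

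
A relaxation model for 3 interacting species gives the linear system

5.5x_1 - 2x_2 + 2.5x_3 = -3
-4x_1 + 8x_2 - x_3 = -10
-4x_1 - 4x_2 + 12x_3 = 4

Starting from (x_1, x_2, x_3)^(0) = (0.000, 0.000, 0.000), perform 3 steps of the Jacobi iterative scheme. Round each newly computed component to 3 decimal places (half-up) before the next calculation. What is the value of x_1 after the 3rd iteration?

Iteration 1:
  x_1 = (-3 - (-2)·0.000 - (2.5)·0.000) / (5.5) = -0.545
  x_2 = (-10 - (-4)·0.000 - (-1)·0.000) / (8) = -1.250
  x_3 = (4 - (-4)·0.000 - (-4)·0.000) / (12) = 0.333
Iteration 2:
  x_1 = (-3 - (-2)·-1.250 - (2.5)·0.333) / (5.5) = -1.151
  x_2 = (-10 - (-4)·-0.545 - (-1)·0.333) / (8) = -1.481
  x_3 = (4 - (-4)·-0.545 - (-4)·-1.250) / (12) = -0.265
Iteration 3:
  x_1 = (-3 - (-2)·-1.481 - (2.5)·-0.265) / (5.5) = -0.964
  x_2 = (-10 - (-4)·-1.151 - (-1)·-0.265) / (8) = -1.859
  x_3 = (4 - (-4)·-1.151 - (-4)·-1.481) / (12) = -0.544

-0.964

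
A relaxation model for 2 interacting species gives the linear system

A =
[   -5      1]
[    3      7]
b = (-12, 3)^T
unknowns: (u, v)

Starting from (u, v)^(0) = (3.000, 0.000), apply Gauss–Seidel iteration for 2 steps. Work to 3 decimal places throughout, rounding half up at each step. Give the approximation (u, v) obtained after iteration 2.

Iteration 1:
  u = (-12 - (1)·0.000) / (-5) = 2.400
  v = (3 - (3)·2.400) / (7) = -0.600
Iteration 2:
  u = (-12 - (1)·-0.600) / (-5) = 2.280
  v = (3 - (3)·2.280) / (7) = -0.549

(2.280, -0.549)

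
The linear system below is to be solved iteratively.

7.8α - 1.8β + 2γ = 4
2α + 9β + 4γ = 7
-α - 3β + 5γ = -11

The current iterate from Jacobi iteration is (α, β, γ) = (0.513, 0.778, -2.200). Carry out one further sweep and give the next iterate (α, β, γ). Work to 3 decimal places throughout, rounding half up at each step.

One sweep:
  α = (4 - (-1.8)·0.778 - (2)·-2.200) / (7.8) = 1.256
  β = (7 - (2)·0.513 - (4)·-2.200) / (9) = 1.642
  γ = (-11 - (-1)·0.513 - (-3)·0.778) / (5) = -1.631

(1.256, 1.642, -1.631)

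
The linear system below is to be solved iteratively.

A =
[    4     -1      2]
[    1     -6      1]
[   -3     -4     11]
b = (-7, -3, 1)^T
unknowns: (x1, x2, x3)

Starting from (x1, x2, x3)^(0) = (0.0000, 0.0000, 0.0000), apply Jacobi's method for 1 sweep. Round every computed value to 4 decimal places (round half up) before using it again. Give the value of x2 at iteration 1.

0.5000

Iteration 1:
  x1 = (-7 - (-1)·0.0000 - (2)·0.0000) / (4) = -1.7500
  x2 = (-3 - (1)·0.0000 - (1)·0.0000) / (-6) = 0.5000
  x3 = (1 - (-3)·0.0000 - (-4)·0.0000) / (11) = 0.0909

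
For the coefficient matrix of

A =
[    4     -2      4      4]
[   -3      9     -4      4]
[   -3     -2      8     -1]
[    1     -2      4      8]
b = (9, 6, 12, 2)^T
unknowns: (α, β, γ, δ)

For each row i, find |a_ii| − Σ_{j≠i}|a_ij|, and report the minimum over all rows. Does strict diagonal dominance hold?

-6

row 1: |4| − (2+4+4) = -6
row 2: |9| − (3+4+4) = -2
row 3: |8| − (3+2+1) = 2
row 4: |8| − (1+2+4) = 1
minimum over rows = -6 → not strictly diagonally dominant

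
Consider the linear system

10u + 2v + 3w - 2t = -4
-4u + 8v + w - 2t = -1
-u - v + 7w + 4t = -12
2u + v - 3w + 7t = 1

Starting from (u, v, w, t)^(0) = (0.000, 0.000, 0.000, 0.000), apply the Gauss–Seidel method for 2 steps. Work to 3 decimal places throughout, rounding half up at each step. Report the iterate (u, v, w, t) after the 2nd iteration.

(0.115, 0.041, -1.420, -0.504)

Iteration 1:
  u = (-4 - (2)·0.000 - (3)·0.000 - (-2)·0.000) / (10) = -0.400
  v = (-1 - (-4)·-0.400 - (1)·0.000 - (-2)·0.000) / (8) = -0.325
  w = (-12 - (-1)·-0.400 - (-1)·-0.325 - (4)·0.000) / (7) = -1.818
  t = (1 - (2)·-0.400 - (1)·-0.325 - (-3)·-1.818) / (7) = -0.476
Iteration 2:
  u = (-4 - (2)·-0.325 - (3)·-1.818 - (-2)·-0.476) / (10) = 0.115
  v = (-1 - (-4)·0.115 - (1)·-1.818 - (-2)·-0.476) / (8) = 0.041
  w = (-12 - (-1)·0.115 - (-1)·0.041 - (4)·-0.476) / (7) = -1.420
  t = (1 - (2)·0.115 - (1)·0.041 - (-3)·-1.420) / (7) = -0.504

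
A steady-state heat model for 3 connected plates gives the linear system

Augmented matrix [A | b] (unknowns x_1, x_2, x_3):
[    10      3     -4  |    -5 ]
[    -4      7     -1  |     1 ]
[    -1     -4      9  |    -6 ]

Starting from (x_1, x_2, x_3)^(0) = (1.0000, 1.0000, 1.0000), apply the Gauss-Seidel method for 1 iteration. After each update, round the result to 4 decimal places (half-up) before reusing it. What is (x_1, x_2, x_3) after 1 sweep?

(-0.4000, 0.0571, -0.6857)

Iteration 1:
  x_1 = (-5 - (3)·1.0000 - (-4)·1.0000) / (10) = -0.4000
  x_2 = (1 - (-4)·-0.4000 - (-1)·1.0000) / (7) = 0.0571
  x_3 = (-6 - (-1)·-0.4000 - (-4)·0.0571) / (9) = -0.6857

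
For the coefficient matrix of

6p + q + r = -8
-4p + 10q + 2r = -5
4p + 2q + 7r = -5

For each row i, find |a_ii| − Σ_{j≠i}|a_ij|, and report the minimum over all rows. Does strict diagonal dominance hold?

1

row 1: |6| − (1+1) = 4
row 2: |10| − (4+2) = 4
row 3: |7| − (4+2) = 1
minimum over rows = 1 → strictly diagonally dominant (convergence guaranteed)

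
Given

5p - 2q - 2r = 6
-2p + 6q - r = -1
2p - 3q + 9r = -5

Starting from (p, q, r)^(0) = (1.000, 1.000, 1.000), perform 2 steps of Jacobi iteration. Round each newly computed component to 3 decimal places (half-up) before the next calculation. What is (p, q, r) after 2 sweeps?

Iteration 1:
  p = (6 - (-2)·1.000 - (-2)·1.000) / (5) = 2.000
  q = (-1 - (-2)·1.000 - (-1)·1.000) / (6) = 0.333
  r = (-5 - (2)·1.000 - (-3)·1.000) / (9) = -0.444
Iteration 2:
  p = (6 - (-2)·0.333 - (-2)·-0.444) / (5) = 1.156
  q = (-1 - (-2)·2.000 - (-1)·-0.444) / (6) = 0.426
  r = (-5 - (2)·2.000 - (-3)·0.333) / (9) = -0.889

(1.156, 0.426, -0.889)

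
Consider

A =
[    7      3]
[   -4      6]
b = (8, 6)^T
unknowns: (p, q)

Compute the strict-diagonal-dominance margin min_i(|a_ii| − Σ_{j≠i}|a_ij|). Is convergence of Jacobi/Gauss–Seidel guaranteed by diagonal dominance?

2

row 1: |7| − (3) = 4
row 2: |6| − (4) = 2
minimum over rows = 2 → strictly diagonally dominant (convergence guaranteed)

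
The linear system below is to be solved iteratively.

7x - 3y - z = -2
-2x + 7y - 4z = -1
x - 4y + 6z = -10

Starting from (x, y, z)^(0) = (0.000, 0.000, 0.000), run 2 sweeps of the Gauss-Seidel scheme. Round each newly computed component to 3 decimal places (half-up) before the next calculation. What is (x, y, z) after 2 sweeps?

(-0.635, -1.335, -2.451)

Iteration 1:
  x = (-2 - (-3)·0.000 - (-1)·0.000) / (7) = -0.286
  y = (-1 - (-2)·-0.286 - (-4)·0.000) / (7) = -0.225
  z = (-10 - (1)·-0.286 - (-4)·-0.225) / (6) = -1.769
Iteration 2:
  x = (-2 - (-3)·-0.225 - (-1)·-1.769) / (7) = -0.635
  y = (-1 - (-2)·-0.635 - (-4)·-1.769) / (7) = -1.335
  z = (-10 - (1)·-0.635 - (-4)·-1.335) / (6) = -2.451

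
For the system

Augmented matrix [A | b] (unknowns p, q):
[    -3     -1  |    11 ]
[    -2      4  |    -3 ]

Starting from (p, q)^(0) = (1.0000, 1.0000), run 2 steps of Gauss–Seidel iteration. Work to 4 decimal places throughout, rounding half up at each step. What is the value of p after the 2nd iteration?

-2.7500

Iteration 1:
  p = (11 - (-1)·1.0000) / (-3) = -4.0000
  q = (-3 - (-2)·-4.0000) / (4) = -2.7500
Iteration 2:
  p = (11 - (-1)·-2.7500) / (-3) = -2.7500
  q = (-3 - (-2)·-2.7500) / (4) = -2.1250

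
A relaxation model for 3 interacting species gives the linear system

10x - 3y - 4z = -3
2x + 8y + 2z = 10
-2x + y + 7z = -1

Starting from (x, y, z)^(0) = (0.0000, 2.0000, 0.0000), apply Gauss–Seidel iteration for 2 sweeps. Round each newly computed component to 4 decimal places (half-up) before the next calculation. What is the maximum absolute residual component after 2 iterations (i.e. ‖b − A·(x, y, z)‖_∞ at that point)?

Iteration 1:
  x = (-3 - (-3)·2.0000 - (-4)·0.0000) / (10) = 0.3000
  y = (10 - (2)·0.3000 - (2)·0.0000) / (8) = 1.1750
  z = (-1 - (-2)·0.3000 - (1)·1.1750) / (7) = -0.2250
Iteration 2:
  x = (-3 - (-3)·1.1750 - (-4)·-0.2250) / (10) = -0.0375
  y = (10 - (2)·-0.0375 - (2)·-0.2250) / (8) = 1.3156
  z = (-1 - (-2)·-0.0375 - (1)·1.3156) / (7) = -0.3415
Residual b − A·x = (-0.0442, 0.2332, -0.0001); ∞-norm = 0.2332

0.2332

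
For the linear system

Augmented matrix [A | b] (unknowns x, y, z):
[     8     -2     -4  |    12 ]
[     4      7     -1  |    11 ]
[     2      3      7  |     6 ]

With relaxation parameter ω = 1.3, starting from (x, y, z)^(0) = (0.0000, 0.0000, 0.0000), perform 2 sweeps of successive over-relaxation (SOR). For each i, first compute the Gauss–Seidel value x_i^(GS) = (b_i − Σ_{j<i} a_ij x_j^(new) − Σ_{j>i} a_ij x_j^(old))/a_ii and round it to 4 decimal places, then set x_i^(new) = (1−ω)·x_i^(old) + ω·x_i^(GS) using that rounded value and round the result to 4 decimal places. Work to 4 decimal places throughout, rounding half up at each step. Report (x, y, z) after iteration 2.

(1.5964, 0.6896, 0.1195)

Iteration 1:
  x: GS value = (12 - (-2)·0.0000 - (-4)·0.0000) / (8) = 1.5000;  x ← (1−ω)·0.0000 + ω·1.5000 = 1.9500
  y: GS value = (11 - (4)·1.9500 - (-1)·0.0000) / (7) = 0.4571;  y ← (1−ω)·0.0000 + ω·0.4571 = 0.5942
  z: GS value = (6 - (2)·1.9500 - (3)·0.5942) / (7) = 0.0453;  z ← (1−ω)·0.0000 + ω·0.0453 = 0.0589
Iteration 2:
  x: GS value = (12 - (-2)·0.5942 - (-4)·0.0589) / (8) = 1.6780;  x ← (1−ω)·1.9500 + ω·1.6780 = 1.5964
  y: GS value = (11 - (4)·1.5964 - (-1)·0.0589) / (7) = 0.6676;  y ← (1−ω)·0.5942 + ω·0.6676 = 0.6896
  z: GS value = (6 - (2)·1.5964 - (3)·0.6896) / (7) = 0.1055;  z ← (1−ω)·0.0589 + ω·0.1055 = 0.1195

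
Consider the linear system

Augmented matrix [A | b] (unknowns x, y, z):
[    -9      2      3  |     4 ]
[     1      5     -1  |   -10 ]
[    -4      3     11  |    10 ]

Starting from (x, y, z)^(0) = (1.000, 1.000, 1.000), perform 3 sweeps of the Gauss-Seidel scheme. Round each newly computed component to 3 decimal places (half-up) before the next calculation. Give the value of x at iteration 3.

-0.401

Iteration 1:
  x = (4 - (2)·1.000 - (3)·1.000) / (-9) = 0.111
  y = (-10 - (1)·0.111 - (-1)·1.000) / (5) = -1.822
  z = (10 - (-4)·0.111 - (3)·-1.822) / (11) = 1.446
Iteration 2:
  x = (4 - (2)·-1.822 - (3)·1.446) / (-9) = -0.367
  y = (-10 - (1)·-0.367 - (-1)·1.446) / (5) = -1.637
  z = (10 - (-4)·-0.367 - (3)·-1.637) / (11) = 1.222
Iteration 3:
  x = (4 - (2)·-1.637 - (3)·1.222) / (-9) = -0.401
  y = (-10 - (1)·-0.401 - (-1)·1.222) / (5) = -1.675
  z = (10 - (-4)·-0.401 - (3)·-1.675) / (11) = 1.220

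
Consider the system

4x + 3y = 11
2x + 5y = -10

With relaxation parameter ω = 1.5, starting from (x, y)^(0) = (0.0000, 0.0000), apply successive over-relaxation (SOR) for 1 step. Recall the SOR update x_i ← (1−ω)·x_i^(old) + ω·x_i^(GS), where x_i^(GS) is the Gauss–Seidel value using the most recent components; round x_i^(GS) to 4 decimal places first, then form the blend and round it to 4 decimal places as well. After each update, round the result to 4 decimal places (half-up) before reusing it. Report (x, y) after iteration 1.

(4.1250, -5.4750)

Iteration 1:
  x: GS value = (11 - (3)·0.0000) / (4) = 2.7500;  x ← (1−ω)·0.0000 + ω·2.7500 = 4.1250
  y: GS value = (-10 - (2)·4.1250) / (5) = -3.6500;  y ← (1−ω)·0.0000 + ω·-3.6500 = -5.4750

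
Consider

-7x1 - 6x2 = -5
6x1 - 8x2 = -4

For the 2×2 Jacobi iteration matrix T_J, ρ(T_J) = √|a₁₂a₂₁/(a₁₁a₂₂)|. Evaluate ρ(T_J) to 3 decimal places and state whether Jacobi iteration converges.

a₁₂a₂₁/(a₁₁a₂₂) = (-6)·(6) / ((-7)·(-8)) = -0.642857
ρ = √|-0.642857| = √0.642857 = 0.802
ρ < 1, so Jacobi converges

0.802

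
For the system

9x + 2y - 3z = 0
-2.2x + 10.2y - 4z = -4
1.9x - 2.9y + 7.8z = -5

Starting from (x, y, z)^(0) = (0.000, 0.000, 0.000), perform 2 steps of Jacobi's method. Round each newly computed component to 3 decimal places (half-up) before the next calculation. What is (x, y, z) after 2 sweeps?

Iteration 1:
  x = (0 - (2)·0.000 - (-3)·0.000) / (9) = 0.000
  y = (-4 - (-2.2)·0.000 - (-4)·0.000) / (10.2) = -0.392
  z = (-5 - (1.9)·0.000 - (-2.9)·0.000) / (7.8) = -0.641
Iteration 2:
  x = (0 - (2)·-0.392 - (-3)·-0.641) / (9) = -0.127
  y = (-4 - (-2.2)·0.000 - (-4)·-0.641) / (10.2) = -0.644
  z = (-5 - (1.9)·0.000 - (-2.9)·-0.392) / (7.8) = -0.787

(-0.127, -0.644, -0.787)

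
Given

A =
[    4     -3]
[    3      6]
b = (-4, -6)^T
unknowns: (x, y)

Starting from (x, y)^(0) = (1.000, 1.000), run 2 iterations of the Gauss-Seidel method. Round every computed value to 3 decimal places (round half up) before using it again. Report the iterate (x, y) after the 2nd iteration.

Iteration 1:
  x = (-4 - (-3)·1.000) / (4) = -0.250
  y = (-6 - (3)·-0.250) / (6) = -0.875
Iteration 2:
  x = (-4 - (-3)·-0.875) / (4) = -1.656
  y = (-6 - (3)·-1.656) / (6) = -0.172

(-1.656, -0.172)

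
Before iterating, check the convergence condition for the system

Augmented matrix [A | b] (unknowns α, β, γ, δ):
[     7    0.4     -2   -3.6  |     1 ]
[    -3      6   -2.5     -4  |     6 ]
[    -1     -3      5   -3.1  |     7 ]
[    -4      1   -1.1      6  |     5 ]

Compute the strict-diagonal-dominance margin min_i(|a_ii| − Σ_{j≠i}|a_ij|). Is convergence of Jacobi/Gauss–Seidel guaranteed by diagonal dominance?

-3.5

row 1: |7| − (0.4+2+3.6) = 1
row 2: |6| − (3+2.5+4) = -3.5
row 3: |5| − (1+3+3.1) = -2.1
row 4: |6| − (4+1+1.1) = -0.1
minimum over rows = -3.5 → not strictly diagonally dominant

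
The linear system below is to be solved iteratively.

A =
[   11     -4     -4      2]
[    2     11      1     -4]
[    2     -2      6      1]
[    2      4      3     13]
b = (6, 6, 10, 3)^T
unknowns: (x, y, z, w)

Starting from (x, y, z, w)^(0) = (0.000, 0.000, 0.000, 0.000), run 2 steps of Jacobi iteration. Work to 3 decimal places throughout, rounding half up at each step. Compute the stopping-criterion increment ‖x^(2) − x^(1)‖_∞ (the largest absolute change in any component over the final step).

Iteration 1:
  x = (6 - (-4)·0.000 - (-4)·0.000 - (2)·0.000) / (11) = 0.545
  y = (6 - (2)·0.000 - (1)·0.000 - (-4)·0.000) / (11) = 0.545
  z = (10 - (2)·0.000 - (-2)·0.000 - (1)·0.000) / (6) = 1.667
  w = (3 - (2)·0.000 - (4)·0.000 - (3)·0.000) / (13) = 0.231
Iteration 2:
  x = (6 - (-4)·0.545 - (-4)·1.667 - (2)·0.231) / (11) = 1.308
  y = (6 - (2)·0.545 - (1)·1.667 - (-4)·0.231) / (11) = 0.379
  z = (10 - (2)·0.545 - (-2)·0.545 - (1)·0.231) / (6) = 1.628
  w = (3 - (2)·0.545 - (4)·0.545 - (3)·1.667) / (13) = -0.405
Change: (0.763, -0.166, -0.039, -0.636) → max |·| = 0.763

0.763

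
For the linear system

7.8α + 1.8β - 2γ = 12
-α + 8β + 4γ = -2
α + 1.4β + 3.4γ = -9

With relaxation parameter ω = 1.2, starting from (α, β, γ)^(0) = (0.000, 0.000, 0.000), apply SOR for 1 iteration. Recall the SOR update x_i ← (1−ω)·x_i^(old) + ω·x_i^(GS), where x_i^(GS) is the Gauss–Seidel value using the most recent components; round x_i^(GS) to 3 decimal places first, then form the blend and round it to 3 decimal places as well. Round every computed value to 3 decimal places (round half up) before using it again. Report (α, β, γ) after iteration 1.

Iteration 1:
  α: GS value = (12 - (1.8)·0.000 - (-2)·0.000) / (7.8) = 1.538;  α ← (1−ω)·0.000 + ω·1.538 = 1.846
  β: GS value = (-2 - (-1)·1.846 - (4)·0.000) / (8) = -0.019;  β ← (1−ω)·0.000 + ω·-0.019 = -0.023
  γ: GS value = (-9 - (1)·1.846 - (1.4)·-0.023) / (3.4) = -3.181;  γ ← (1−ω)·0.000 + ω·-3.181 = -3.817

(1.846, -0.023, -3.817)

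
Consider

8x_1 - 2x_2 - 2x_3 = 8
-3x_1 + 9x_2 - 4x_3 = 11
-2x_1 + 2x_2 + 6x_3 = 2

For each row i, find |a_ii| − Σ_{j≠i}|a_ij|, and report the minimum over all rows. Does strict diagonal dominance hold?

2

row 1: |8| − (2+2) = 4
row 2: |9| − (3+4) = 2
row 3: |6| − (2+2) = 2
minimum over rows = 2 → strictly diagonally dominant (convergence guaranteed)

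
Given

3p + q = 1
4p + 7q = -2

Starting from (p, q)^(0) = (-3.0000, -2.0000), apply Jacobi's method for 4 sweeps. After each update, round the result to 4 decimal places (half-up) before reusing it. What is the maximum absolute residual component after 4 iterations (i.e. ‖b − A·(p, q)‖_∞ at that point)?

Iteration 1:
  p = (1 - (1)·-2.0000) / (3) = 1.0000
  q = (-2 - (4)·-3.0000) / (7) = 1.4286
Iteration 2:
  p = (1 - (1)·1.4286) / (3) = -0.1429
  q = (-2 - (4)·1.0000) / (7) = -0.8571
Iteration 3:
  p = (1 - (1)·-0.8571) / (3) = 0.6190
  q = (-2 - (4)·-0.1429) / (7) = -0.2041
Iteration 4:
  p = (1 - (1)·-0.2041) / (3) = 0.4014
  q = (-2 - (4)·0.6190) / (7) = -0.6394
Residual b − A·x = (0.4352, 0.8702); ∞-norm = 0.8702

0.8702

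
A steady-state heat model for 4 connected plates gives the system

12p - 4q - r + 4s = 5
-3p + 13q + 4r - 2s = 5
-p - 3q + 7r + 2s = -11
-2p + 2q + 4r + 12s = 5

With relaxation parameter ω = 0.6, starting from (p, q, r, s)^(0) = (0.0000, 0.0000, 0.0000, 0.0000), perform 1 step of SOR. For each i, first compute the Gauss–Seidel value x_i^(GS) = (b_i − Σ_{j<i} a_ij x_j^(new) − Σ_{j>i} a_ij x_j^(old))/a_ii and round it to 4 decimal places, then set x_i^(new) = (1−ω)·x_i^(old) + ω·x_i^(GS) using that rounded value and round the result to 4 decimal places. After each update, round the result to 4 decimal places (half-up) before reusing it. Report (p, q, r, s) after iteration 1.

Iteration 1:
  p: GS value = (5 - (-4)·0.0000 - (-1)·0.0000 - (4)·0.0000) / (12) = 0.4167;  p ← (1−ω)·0.0000 + ω·0.4167 = 0.2500
  q: GS value = (5 - (-3)·0.2500 - (4)·0.0000 - (-2)·0.0000) / (13) = 0.4423;  q ← (1−ω)·0.0000 + ω·0.4423 = 0.2654
  r: GS value = (-11 - (-1)·0.2500 - (-3)·0.2654 - (2)·0.0000) / (7) = -1.4220;  r ← (1−ω)·0.0000 + ω·-1.4220 = -0.8532
  s: GS value = (5 - (-2)·0.2500 - (2)·0.2654 - (4)·-0.8532) / (12) = 0.6985;  s ← (1−ω)·0.0000 + ω·0.6985 = 0.4191

(0.2500, 0.2654, -0.8532, 0.4191)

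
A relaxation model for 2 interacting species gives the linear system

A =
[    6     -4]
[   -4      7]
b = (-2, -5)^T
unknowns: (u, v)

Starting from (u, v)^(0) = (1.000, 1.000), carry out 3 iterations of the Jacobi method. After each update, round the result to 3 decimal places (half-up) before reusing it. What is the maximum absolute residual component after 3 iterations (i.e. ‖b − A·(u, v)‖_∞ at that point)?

1.738

Iteration 1:
  u = (-2 - (-4)·1.000) / (6) = 0.333
  v = (-5 - (-4)·1.000) / (7) = -0.143
Iteration 2:
  u = (-2 - (-4)·-0.143) / (6) = -0.429
  v = (-5 - (-4)·0.333) / (7) = -0.524
Iteration 3:
  u = (-2 - (-4)·-0.524) / (6) = -0.683
  v = (-5 - (-4)·-0.429) / (7) = -0.959
Residual b − A·x = (-1.738, -1.019); ∞-norm = 1.738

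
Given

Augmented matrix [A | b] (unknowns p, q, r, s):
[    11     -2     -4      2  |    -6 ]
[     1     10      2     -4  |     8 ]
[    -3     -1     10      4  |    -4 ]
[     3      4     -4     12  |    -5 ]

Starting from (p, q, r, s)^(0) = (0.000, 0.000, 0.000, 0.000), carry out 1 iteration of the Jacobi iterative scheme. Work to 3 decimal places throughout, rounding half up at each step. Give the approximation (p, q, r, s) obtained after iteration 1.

Iteration 1:
  p = (-6 - (-2)·0.000 - (-4)·0.000 - (2)·0.000) / (11) = -0.545
  q = (8 - (1)·0.000 - (2)·0.000 - (-4)·0.000) / (10) = 0.800
  r = (-4 - (-3)·0.000 - (-1)·0.000 - (4)·0.000) / (10) = -0.400
  s = (-5 - (3)·0.000 - (4)·0.000 - (-4)·0.000) / (12) = -0.417

(-0.545, 0.800, -0.400, -0.417)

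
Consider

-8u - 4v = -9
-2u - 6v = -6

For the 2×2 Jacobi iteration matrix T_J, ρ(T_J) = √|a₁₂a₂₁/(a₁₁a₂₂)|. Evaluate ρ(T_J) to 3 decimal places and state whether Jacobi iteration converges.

0.408

a₁₂a₂₁/(a₁₁a₂₂) = (-4)·(-2) / ((-8)·(-6)) = 0.166667
ρ = √|0.166667| = √0.166667 = 0.408
ρ < 1, so Jacobi converges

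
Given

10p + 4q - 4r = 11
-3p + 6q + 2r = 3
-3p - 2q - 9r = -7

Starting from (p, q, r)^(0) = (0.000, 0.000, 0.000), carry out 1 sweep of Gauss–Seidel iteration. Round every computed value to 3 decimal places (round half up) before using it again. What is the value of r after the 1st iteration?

Iteration 1:
  p = (11 - (4)·0.000 - (-4)·0.000) / (10) = 1.100
  q = (3 - (-3)·1.100 - (2)·0.000) / (6) = 1.050
  r = (-7 - (-3)·1.100 - (-2)·1.050) / (-9) = 0.178

0.178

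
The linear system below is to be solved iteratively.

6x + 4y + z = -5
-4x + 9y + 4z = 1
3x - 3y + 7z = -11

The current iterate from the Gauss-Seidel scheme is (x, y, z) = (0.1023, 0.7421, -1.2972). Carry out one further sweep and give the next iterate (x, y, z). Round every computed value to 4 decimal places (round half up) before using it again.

One sweep:
  x = (-5 - (4)·0.7421 - (1)·-1.2972) / (6) = -1.1119
  y = (1 - (-4)·-1.1119 - (4)·-1.2972) / (9) = 0.1935
  z = (-11 - (3)·-1.1119 - (-3)·0.1935) / (7) = -1.0120

(-1.1119, 0.1935, -1.0120)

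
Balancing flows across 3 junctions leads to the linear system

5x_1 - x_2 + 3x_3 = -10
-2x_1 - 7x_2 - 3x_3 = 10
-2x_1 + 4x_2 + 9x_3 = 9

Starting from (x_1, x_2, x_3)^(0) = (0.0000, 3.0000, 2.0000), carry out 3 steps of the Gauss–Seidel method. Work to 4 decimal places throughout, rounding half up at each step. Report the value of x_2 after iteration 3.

Iteration 1:
  x_1 = (-10 - (-1)·3.0000 - (3)·2.0000) / (5) = -2.6000
  x_2 = (10 - (-2)·-2.6000 - (-3)·2.0000) / (-7) = -1.5429
  x_3 = (9 - (-2)·-2.6000 - (4)·-1.5429) / (9) = 1.1080
Iteration 2:
  x_1 = (-10 - (-1)·-1.5429 - (3)·1.1080) / (5) = -2.9734
  x_2 = (10 - (-2)·-2.9734 - (-3)·1.1080) / (-7) = -1.0539
  x_3 = (9 - (-2)·-2.9734 - (4)·-1.0539) / (9) = 0.8076
Iteration 3:
  x_1 = (-10 - (-1)·-1.0539 - (3)·0.8076) / (5) = -2.6953
  x_2 = (10 - (-2)·-2.6953 - (-3)·0.8076) / (-7) = -1.0046
  x_3 = (9 - (-2)·-2.6953 - (4)·-1.0046) / (9) = 0.8475

-1.0046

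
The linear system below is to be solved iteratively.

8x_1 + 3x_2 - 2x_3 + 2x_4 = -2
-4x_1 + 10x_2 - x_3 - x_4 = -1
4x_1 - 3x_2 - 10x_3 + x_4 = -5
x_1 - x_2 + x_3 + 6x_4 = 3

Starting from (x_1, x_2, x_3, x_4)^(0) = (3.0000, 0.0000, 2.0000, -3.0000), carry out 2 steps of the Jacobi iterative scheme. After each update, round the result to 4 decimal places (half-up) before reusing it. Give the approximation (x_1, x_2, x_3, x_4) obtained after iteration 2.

(-0.1917, 0.4067, 0.5667, 0.2667)

Iteration 1:
  x_1 = (-2 - (3)·0.0000 - (-2)·2.0000 - (2)·-3.0000) / (8) = 1.0000
  x_2 = (-1 - (-4)·3.0000 - (-1)·2.0000 - (-1)·-3.0000) / (10) = 1.0000
  x_3 = (-5 - (4)·3.0000 - (-3)·0.0000 - (1)·-3.0000) / (-10) = 1.4000
  x_4 = (3 - (1)·3.0000 - (-1)·0.0000 - (1)·2.0000) / (6) = -0.3333
Iteration 2:
  x_1 = (-2 - (3)·1.0000 - (-2)·1.4000 - (2)·-0.3333) / (8) = -0.1917
  x_2 = (-1 - (-4)·1.0000 - (-1)·1.4000 - (-1)·-0.3333) / (10) = 0.4067
  x_3 = (-5 - (4)·1.0000 - (-3)·1.0000 - (1)·-0.3333) / (-10) = 0.5667
  x_4 = (3 - (1)·1.0000 - (-1)·1.0000 - (1)·1.4000) / (6) = 0.2667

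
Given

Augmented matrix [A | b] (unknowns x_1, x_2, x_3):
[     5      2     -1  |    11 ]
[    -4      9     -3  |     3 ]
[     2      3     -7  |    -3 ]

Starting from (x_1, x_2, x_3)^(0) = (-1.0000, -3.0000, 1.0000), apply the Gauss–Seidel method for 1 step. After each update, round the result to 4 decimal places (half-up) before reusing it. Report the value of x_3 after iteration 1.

2.4286

Iteration 1:
  x_1 = (11 - (2)·-3.0000 - (-1)·1.0000) / (5) = 3.6000
  x_2 = (3 - (-4)·3.6000 - (-3)·1.0000) / (9) = 2.2667
  x_3 = (-3 - (2)·3.6000 - (3)·2.2667) / (-7) = 2.4286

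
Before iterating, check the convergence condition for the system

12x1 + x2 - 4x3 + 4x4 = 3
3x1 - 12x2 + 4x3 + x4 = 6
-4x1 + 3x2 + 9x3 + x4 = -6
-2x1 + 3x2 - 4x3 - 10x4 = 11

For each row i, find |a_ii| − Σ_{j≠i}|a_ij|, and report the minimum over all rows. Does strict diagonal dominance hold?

row 1: |12| − (1+4+4) = 3
row 2: |-12| − (3+4+1) = 4
row 3: |9| − (4+3+1) = 1
row 4: |-10| − (2+3+4) = 1
minimum over rows = 1 → strictly diagonally dominant (convergence guaranteed)

1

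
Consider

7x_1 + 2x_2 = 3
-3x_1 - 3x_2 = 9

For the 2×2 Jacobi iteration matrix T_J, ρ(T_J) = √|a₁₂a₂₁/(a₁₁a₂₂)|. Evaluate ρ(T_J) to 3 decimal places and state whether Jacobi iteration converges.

a₁₂a₂₁/(a₁₁a₂₂) = (2)·(-3) / ((7)·(-3)) = 0.285714
ρ = √|0.285714| = √0.285714 = 0.535
ρ < 1, so Jacobi converges

0.535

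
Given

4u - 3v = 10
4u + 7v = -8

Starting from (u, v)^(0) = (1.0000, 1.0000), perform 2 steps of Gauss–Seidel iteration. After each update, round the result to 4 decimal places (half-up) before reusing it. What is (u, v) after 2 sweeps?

(0.2500, -1.2857)

Iteration 1:
  u = (10 - (-3)·1.0000) / (4) = 3.2500
  v = (-8 - (4)·3.2500) / (7) = -3.0000
Iteration 2:
  u = (10 - (-3)·-3.0000) / (4) = 0.2500
  v = (-8 - (4)·0.2500) / (7) = -1.2857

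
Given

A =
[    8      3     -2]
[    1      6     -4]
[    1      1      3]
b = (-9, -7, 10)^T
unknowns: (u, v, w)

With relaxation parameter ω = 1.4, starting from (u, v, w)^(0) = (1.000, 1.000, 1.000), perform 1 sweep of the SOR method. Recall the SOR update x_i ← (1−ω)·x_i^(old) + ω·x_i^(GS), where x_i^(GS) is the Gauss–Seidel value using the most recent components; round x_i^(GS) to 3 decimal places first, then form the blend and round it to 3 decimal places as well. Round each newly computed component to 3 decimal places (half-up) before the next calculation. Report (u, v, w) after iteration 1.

Iteration 1:
  u: GS value = (-9 - (3)·1.000 - (-2)·1.000) / (8) = -1.250;  u ← (1−ω)·1.000 + ω·-1.250 = -2.150
  v: GS value = (-7 - (1)·-2.150 - (-4)·1.000) / (6) = -0.142;  v ← (1−ω)·1.000 + ω·-0.142 = -0.599
  w: GS value = (10 - (1)·-2.150 - (1)·-0.599) / (3) = 4.250;  w ← (1−ω)·1.000 + ω·4.250 = 5.550

(-2.150, -0.599, 5.550)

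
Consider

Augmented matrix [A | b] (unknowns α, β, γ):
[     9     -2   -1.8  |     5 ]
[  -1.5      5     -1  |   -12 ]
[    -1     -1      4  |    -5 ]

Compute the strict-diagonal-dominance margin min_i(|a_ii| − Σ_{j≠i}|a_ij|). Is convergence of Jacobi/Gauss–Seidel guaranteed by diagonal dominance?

row 1: |9| − (2+1.8) = 5.2
row 2: |5| − (1.5+1) = 2.5
row 3: |4| − (1+1) = 2
minimum over rows = 2 → strictly diagonally dominant (convergence guaranteed)

2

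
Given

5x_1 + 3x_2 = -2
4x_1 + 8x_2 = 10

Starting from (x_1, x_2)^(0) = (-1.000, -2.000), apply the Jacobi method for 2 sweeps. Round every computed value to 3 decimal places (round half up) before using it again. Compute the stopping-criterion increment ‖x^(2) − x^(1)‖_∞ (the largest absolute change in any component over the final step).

Iteration 1:
  x_1 = (-2 - (3)·-2.000) / (5) = 0.800
  x_2 = (10 - (4)·-1.000) / (8) = 1.750
Iteration 2:
  x_1 = (-2 - (3)·1.750) / (5) = -1.450
  x_2 = (10 - (4)·0.800) / (8) = 0.850
Change: (-2.250, -0.900) → max |·| = 2.250

2.250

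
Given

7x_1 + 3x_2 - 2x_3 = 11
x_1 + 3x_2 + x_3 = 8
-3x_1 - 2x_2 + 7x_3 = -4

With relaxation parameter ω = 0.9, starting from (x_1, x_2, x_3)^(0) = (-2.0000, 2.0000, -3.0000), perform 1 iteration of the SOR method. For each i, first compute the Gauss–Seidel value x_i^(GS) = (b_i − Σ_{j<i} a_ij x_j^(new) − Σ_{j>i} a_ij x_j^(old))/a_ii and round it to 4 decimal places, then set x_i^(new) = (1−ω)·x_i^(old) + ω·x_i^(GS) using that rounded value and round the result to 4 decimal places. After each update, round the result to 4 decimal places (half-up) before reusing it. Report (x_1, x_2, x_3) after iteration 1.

(-0.3286, 3.5986, -0.0157)

Iteration 1:
  x_1: GS value = (11 - (3)·2.0000 - (-2)·-3.0000) / (7) = -0.1429;  x_1 ← (1−ω)·-2.0000 + ω·-0.1429 = -0.3286
  x_2: GS value = (8 - (1)·-0.3286 - (1)·-3.0000) / (3) = 3.7762;  x_2 ← (1−ω)·2.0000 + ω·3.7762 = 3.5986
  x_3: GS value = (-4 - (-3)·-0.3286 - (-2)·3.5986) / (7) = 0.3159;  x_3 ← (1−ω)·-3.0000 + ω·0.3159 = -0.0157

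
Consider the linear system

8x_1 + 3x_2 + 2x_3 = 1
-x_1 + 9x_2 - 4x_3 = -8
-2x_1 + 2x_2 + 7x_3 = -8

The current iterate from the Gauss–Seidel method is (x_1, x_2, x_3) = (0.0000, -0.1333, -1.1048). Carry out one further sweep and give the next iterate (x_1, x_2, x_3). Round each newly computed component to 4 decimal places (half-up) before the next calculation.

One sweep:
  x_1 = (1 - (3)·-0.1333 - (2)·-1.1048) / (8) = 0.4512
  x_2 = (-8 - (-1)·0.4512 - (-4)·-1.1048) / (9) = -1.3298
  x_3 = (-8 - (-2)·0.4512 - (2)·-1.3298) / (7) = -0.6340

(0.4512, -1.3298, -0.6340)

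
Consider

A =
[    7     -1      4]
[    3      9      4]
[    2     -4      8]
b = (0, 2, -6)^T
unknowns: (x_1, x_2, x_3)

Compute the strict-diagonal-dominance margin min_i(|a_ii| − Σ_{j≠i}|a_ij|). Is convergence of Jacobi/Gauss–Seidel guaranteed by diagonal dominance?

row 1: |7| − (1+4) = 2
row 2: |9| − (3+4) = 2
row 3: |8| − (2+4) = 2
minimum over rows = 2 → strictly diagonally dominant (convergence guaranteed)

2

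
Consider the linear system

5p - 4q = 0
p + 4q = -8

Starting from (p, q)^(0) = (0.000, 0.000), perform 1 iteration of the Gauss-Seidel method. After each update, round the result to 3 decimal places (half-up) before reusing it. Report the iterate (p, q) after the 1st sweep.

(0.000, -2.000)

Iteration 1:
  p = (0 - (-4)·0.000) / (5) = 0.000
  q = (-8 - (1)·0.000) / (4) = -2.000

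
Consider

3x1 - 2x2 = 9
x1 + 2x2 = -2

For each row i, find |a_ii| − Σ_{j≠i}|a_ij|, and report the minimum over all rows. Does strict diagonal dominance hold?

1

row 1: |3| − (2) = 1
row 2: |2| − (1) = 1
minimum over rows = 1 → strictly diagonally dominant (convergence guaranteed)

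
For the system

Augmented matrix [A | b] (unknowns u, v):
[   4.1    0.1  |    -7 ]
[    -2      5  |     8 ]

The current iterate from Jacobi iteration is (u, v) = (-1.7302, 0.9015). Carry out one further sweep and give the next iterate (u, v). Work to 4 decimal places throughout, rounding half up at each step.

(-1.7293, 0.9079)

One sweep:
  u = (-7 - (0.1)·0.9015) / (4.1) = -1.7293
  v = (8 - (-2)·-1.7302) / (5) = 0.9079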